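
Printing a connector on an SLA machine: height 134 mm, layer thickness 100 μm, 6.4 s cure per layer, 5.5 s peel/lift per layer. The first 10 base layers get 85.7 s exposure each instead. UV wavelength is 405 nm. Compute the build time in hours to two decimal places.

Number of layers: 134 / 0.1 → 1340 (rounded up).
Base layers = 10 × (85.7 + 5.5), so 912 s.
Normal layers = 1330 × (6.4 + 5.5) = 15827 s.
Sum: 912 + 15827 = 16739 s → 4.65 hours.

4.65 hours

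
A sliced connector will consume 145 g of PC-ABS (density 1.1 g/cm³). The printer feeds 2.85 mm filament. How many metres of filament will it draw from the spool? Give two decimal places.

Volume = 145 g / 1.1 g·cm⁻³ = 131.8182 cm³ = 131818.2 mm³.
Filament cross-section = π × (2.85/2)² = 6.3794 mm².
Length = 131818.2 / 6.3794 = 20663.1 mm = 20.66 m.

20.66 m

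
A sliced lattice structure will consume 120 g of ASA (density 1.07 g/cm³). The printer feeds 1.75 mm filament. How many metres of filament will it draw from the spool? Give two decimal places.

46.63 m

Extruded volume: 120/1.07 = 112.1495 cm³ (112149.5 mm³).
Filament cross-section = π × (1.75/2)² = 2.4053 mm².
Length = 112149.5 / 2.4053 = 46625.99 mm = 46.63 m.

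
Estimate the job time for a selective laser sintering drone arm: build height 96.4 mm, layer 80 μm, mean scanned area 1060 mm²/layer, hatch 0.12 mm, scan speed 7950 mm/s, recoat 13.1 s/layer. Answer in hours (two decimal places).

4.76 hours

Number of layers: 96.4 / 0.08 → 1205 (rounded up).
Per-layer scan distance = 1060 / 0.12 = 8833.3 mm.
Scan time per layer = 8833.3 / 7950, so 1.1111 s.
Layer cycle = 1.1111 + 13.1, so 14.2111 s.
Build time = 1205 × 14.2111 = 17124.3755 s = 4.76 hours.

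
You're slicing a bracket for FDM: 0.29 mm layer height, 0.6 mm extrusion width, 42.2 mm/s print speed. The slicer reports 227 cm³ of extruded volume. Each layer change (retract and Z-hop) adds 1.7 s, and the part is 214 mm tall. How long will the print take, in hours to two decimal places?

Line area = 0.29 × 0.6 = 0.174 mm².
Toolpath length = 227 cm³ / 0.174 mm² = 227000 / 0.174 = 1304597.7 mm.
Print-move time = 1304597.7 / 42.2, so 30914.6 s.
Number of layers: 214 / 0.29 → 738 (rounded up).
Layer-change overhead: 738 × 1.7 → 1254.6 s.
Altogether 30914.6 + 1254.6 = 32169.2 s, i.e. 8.94 hours.

8.94 hours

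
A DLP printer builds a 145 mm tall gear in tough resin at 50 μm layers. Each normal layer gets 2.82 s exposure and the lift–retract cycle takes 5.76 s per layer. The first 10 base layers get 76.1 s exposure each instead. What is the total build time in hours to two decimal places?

7.12 hours

Layers = ⌈145/0.05⌉ = 2900.
Bottom layers = 10 × (76.1 + 5.76), so 818.6 s.
Remaining layers: 2890 × (2.82 + 5.76) → 24796.2 s.
Sum: 818.6 + 24796.2 = 25614.8 s → 7.12 hours.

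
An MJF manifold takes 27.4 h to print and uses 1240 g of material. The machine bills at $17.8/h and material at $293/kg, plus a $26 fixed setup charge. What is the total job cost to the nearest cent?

$877.04

Time charge = 17.8 × 27.4, so $487.72.
Feedstock cost = 293 × 1240/1000 = $363.32.
Adding setup: 487.72 + 363.32 + 26 → $877.04.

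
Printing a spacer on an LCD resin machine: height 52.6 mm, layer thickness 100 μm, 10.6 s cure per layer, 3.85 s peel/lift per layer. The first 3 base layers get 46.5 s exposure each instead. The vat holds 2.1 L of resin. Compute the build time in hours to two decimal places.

2.14 hours

Layer count = ceil(52.6 / 0.1) = 526.
Burn-in layers = 3 × (46.5 + 3.85), so 151.05 s.
Normal layers = 523 × (10.6 + 3.85), so 7557.35 s.
Sum: 151.05 + 7557.35 = 7708.4 s → 2.14 hours.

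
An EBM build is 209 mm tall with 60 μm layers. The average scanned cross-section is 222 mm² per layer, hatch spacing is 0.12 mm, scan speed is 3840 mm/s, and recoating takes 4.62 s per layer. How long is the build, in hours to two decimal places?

Layers = ⌈209/0.06⌉ = 3484.
Hatch length per layer = 222 / 0.12, so 1850 mm.
Per-layer scan time = 1850 / 3840, so 0.4818 s.
Layer cycle: 0.4818 + 4.62 → 5.1018 s.
3484 layers × 5.1018 s/layer = 17774.6712 s, i.e. 4.94 hours.

4.94 hours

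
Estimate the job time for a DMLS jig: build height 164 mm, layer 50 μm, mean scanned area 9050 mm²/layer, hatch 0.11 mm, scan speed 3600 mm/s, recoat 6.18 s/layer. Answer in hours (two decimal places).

26.45 hours

Layer count = ceil(164 / 0.05) = 3280.
Per-layer scan distance = 9050 / 0.11, so 82272.7 mm.
Laser time per layer: 82272.7 / 3600 → 22.8535 s.
Per-layer time: 22.8535 + 6.18 → 29.0335 s.
3280 layers × 29.0335 s/layer = 95229.88 s, i.e. 26.45 hours.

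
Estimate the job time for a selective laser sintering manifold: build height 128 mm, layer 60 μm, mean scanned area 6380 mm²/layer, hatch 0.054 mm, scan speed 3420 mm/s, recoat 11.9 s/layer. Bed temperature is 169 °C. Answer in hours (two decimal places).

Layers = ⌈128/0.06⌉ = 2134.
Hatch length per layer = 6380 / 0.054 = 118148.1 mm.
Scan time per layer = 118148.1 / 3420 = 34.5462 s.
Layer cycle = 34.5462 + 11.9 = 46.4462 s.
2134 layers × 46.4462 s/layer = 99116.1908 s, i.e. 27.53 hours.

27.53 hours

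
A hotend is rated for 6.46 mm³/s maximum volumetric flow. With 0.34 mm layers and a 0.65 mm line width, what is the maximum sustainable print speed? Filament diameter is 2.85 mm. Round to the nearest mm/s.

29 mm/s

Bead cross-section = 0.34 × 0.65 = 0.221 mm².
Max speed = 6.46 / 0.221 = 29.23 ≈ 29 mm/s.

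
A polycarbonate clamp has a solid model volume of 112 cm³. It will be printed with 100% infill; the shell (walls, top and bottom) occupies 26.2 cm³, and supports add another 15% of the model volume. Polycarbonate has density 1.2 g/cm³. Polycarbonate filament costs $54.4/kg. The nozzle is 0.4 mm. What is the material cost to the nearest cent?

Interior volume = 112 − 26.2 = 85.8 cm³.
Deposited infill: 1.00 × 85.8 → 85.8 cm³.
Support = 0.15 × 112, so 16.8 cm³.
Deposited volume: 26.2 + 85.8 + 16.8 → 128.8 cm³.
Mass = 128.8 × 1.2 = 154.56 g.
At $54.4/kg: 154.56/1000 × 54.4 = $8.41.

$8.41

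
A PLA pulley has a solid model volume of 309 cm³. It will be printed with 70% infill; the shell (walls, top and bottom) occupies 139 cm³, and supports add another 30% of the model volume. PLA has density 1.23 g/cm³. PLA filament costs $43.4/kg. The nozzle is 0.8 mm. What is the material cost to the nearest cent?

$18.72

Volume inside the shell = 309 − 139 = 170 cm³.
Infill volume: 0.70 × 170 → 119 cm³.
Support: 0.30 × 309 → 92.7 cm³.
Total extruded: 139 + 119 + 92.7 → 350.7 cm³.
Mass: 350.7 × 1.23 → 431.361 g.
Cost = 431.361 g / 1000 × $43.4/kg = $18.72.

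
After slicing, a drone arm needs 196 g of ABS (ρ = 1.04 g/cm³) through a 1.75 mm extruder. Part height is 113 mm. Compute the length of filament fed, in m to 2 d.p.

78.35 m

Extruded volume: 196/1.04 = 188.4615 cm³ (188461.5 mm³).
A = π r² = π × 0.875² = 2.4053 mm².
L = V/A = 188461.5/2.4053 = 78352.6 mm → 78.35 m.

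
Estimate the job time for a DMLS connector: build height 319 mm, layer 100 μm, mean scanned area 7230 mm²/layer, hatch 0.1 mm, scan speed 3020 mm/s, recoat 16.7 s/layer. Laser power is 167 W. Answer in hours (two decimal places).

Number of layers: 319 / 0.1 → 3190 (rounded up).
Hatch length per layer: 7230 / 0.1 → 72300 mm.
Laser time per layer = 72300 / 3020, so 23.9404 s.
Time per layer = 23.9404 + 16.7, so 40.6404 s.
3190 layers × 40.6404 s/layer = 129642.876 s, i.e. 36.01 hours.

36.01 hours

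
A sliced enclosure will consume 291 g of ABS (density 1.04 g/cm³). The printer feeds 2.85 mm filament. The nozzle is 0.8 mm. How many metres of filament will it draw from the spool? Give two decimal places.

Extruded volume: 291/1.04 = 279.8077 cm³ (279807.7 mm³).
Cross-section of 2.85 mm filament: π·(2.85/2)² = 6.3794 mm².
L = V/A = 279807.7/6.3794 = 43861.13 mm → 43.86 m.

43.86 m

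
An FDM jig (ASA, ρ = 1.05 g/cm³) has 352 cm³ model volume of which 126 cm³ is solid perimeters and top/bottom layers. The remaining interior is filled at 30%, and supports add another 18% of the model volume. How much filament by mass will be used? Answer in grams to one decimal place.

Infill region = 352 − 126 = 226 cm³.
Infill volume = 0.30 × 226, so 67.8 cm³.
Support: 0.18 × 352 → 63.36 cm³.
Deposited volume = 126 + 67.8 + 63.36, so 257.16 cm³.
Mass = 257.16 × 1.05, so 270.018 g.

270.0 g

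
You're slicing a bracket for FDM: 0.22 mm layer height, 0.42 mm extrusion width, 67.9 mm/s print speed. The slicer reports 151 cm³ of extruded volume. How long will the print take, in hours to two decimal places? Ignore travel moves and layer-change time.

Extrusion cross-section = 0.22 × 0.42, so 0.0924 mm².
Path length: 151000 mm³ / 0.0924 mm² → 1634199.1 mm.
Extrusion time: 1634199.1 / 67.9 → 24067.7 s.
24067.7 s = 6.69 hours.

6.69 hours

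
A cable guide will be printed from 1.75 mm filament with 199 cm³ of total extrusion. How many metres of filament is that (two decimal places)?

82.73 m

A = π r² = π × 0.875² = 2.4053 mm².
Length = 199 cm³ / 2.4053 mm² = 199000 / 2.4053 = 82733.96 mm = 82.73 m.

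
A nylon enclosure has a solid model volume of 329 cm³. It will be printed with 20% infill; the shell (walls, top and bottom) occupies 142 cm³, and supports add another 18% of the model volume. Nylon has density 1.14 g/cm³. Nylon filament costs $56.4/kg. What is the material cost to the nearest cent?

$15.34

Interior volume = 329 − 142, so 187 cm³.
Deposited infill = 0.20 × 187 = 37.4 cm³.
Support = 0.18 × 329, so 59.22 cm³.
Total printed volume = 142 + 37.4 + 59.22, so 238.62 cm³.
Mass = 238.62 × 1.14, so 272.0268 g.
Cost = 272.0268 g / 1000 × $56.4/kg = $15.34.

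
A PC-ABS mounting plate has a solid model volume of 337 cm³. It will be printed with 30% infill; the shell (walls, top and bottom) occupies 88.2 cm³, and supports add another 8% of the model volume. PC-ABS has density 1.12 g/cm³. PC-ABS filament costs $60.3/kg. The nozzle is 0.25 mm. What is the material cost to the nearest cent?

$12.82

Interior volume: 337 − 88.2 → 248.8 cm³.
Infill volume = 0.30 × 248.8 = 74.64 cm³.
Support: 0.08 × 337 → 26.96 cm³.
Total printed volume: 88.2 + 74.64 + 26.96 → 189.8 cm³.
Mass: 189.8 × 1.12 → 212.576 g.
Cost = 212.576 g / 1000 × $60.3/kg = $12.82.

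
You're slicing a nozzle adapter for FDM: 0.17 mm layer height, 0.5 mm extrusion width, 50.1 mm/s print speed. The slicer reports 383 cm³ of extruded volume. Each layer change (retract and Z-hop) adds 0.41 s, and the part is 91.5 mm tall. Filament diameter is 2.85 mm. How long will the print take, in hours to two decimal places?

25.04 hours

Line area = 0.17 × 0.5, so 0.085 mm².
Toolpath length = 383 cm³ / 0.085 mm² = 383000 / 0.085 = 4505882.4 mm.
Extrusion time = 4505882.4 / 50.1, so 89937.8 s.
Layers = ⌈91.5/0.17⌉ = 539.
Non-print overhead: 539 × 0.41 → 220.99 s.
Altogether 89937.8 + 220.99 = 90158.79 s, i.e. 25.04 hours.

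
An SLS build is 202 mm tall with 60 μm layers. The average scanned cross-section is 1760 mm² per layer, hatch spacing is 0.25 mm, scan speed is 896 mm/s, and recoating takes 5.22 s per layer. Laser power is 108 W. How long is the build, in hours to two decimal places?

12.23 hours

Layers = ⌈202/0.06⌉ = 3367.
Hatch length per layer: 1760 / 0.25 → 7040 mm.
Per-layer scan time = 7040 / 896, so 7.8571 s.
Time per layer = 7.8571 + 5.22 = 13.0771 s.
3367 layers × 13.0771 s/layer = 44030.5957 s, i.e. 12.23 hours.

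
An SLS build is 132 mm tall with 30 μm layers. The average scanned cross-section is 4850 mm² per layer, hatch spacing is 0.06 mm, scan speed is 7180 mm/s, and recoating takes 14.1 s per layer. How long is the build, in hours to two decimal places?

Layers = ⌈132/0.03⌉ = 4400.
Scan path per layer: 4850 / 0.06 → 80833.3 mm.
Per-layer scan time = 80833.3 / 7180, so 11.2581 s.
Per-layer time: 11.2581 + 14.1 → 25.3581 s.
Build time = 4400 × 25.3581 = 111575.64 s = 30.99 hours.

30.99 hours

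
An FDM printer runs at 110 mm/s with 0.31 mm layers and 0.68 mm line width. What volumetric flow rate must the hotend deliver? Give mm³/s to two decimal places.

23.19

Extrusion cross-section = 0.31 × 0.68 = 0.2108 mm².
Volumetric flow = 110 × 0.2108 = 23.19 mm³/s.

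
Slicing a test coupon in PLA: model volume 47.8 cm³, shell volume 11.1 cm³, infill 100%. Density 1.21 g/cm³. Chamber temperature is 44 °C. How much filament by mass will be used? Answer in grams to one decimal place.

Interior volume = 47.8 − 11.1, so 36.7 cm³.
Deposited infill = 1.00 × 36.7 = 36.7 cm³.
Deposited volume: 11.1 + 36.7 → 47.8 cm³.
Mass = 47.8 × 1.21 = 57.838 g.

57.8 g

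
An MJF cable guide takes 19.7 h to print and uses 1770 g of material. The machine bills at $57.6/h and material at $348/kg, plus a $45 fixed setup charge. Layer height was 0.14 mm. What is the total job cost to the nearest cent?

Machine-time cost = 57.6 × 19.7 = $1134.72.
Feedstock cost = 348 × 1770/1000, so $615.96.
Total = 1134.72 + 615.96 + 45 = $1795.68.

$1795.68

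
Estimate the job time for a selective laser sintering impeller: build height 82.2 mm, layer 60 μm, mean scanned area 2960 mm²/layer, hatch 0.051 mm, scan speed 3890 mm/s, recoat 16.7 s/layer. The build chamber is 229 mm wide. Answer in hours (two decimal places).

12.03 hours

Layers = ⌈82.2/0.06⌉ = 1370.
Scan path per layer = 2960 / 0.051, so 58039.2 mm.
Laser time per layer = 58039.2 / 3890, so 14.9201 s.
Time per layer = 14.9201 + 16.7, so 31.6201 s.
Build time = 1370 × 31.6201 = 43319.537 s = 12.03 hours.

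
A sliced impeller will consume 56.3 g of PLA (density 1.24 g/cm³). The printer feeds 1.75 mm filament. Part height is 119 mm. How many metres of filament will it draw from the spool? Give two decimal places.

Volume = 56.3 g / 1.24 g·cm⁻³ = 45.4032 cm³ = 45403.2 mm³.
Filament cross-section = π × (1.75/2)² = 2.4053 mm².
L = V/A = 45403.2/2.4053 = 18876.31 mm → 18.88 m.

18.88 m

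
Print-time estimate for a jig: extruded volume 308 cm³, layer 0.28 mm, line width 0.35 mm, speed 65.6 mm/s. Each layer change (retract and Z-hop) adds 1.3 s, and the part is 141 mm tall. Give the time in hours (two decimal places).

Line area: 0.28 × 0.35 → 0.098 mm².
Toolpath length = 308 cm³ / 0.098 mm² = 308000 / 0.098 = 3142857.1 mm.
Time extruding = 3142857.1 / 65.6, so 47909.4 s.
Number of layers: 141 / 0.28 → 504 (rounded up).
Z-hop total: 504 × 1.3 → 655.2 s.
Total = 47909.4 + 655.2 = 48564.6 s = 13.49 hours.

13.49 hours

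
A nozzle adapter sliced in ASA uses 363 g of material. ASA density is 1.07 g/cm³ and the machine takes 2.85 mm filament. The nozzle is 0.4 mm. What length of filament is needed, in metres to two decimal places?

53.18 m

Extruded volume: 363/1.07 = 339.2523 cm³ (339252.3 mm³).
A = π r² = π × 1.425² = 6.3794 mm².
L = V/A = 339252.3/6.3794 = 53179.34 mm → 53.18 m.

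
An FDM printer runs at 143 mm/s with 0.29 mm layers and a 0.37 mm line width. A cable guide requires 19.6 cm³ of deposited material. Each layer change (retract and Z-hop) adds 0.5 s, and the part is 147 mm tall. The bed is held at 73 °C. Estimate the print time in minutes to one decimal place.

Line area = 0.29 × 0.37, so 0.1073 mm².
Path length: 19600 mm³ / 0.1073 mm² → 182665.4 mm.
Extrusion time: 182665.4 / 143 → 1277.4 s.
Layer count = ceil(147 / 0.29) = 507.
Non-print overhead = 507 × 0.5, so 253.5 s.
Altogether 1277.4 + 253.5 = 1530.9 s, i.e. 25.5 minutes.

25.5 minutes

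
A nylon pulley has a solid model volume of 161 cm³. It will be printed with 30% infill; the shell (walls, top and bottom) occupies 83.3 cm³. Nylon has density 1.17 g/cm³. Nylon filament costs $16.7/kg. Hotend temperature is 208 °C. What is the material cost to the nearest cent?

$2.08

Interior volume = 161 − 83.3, so 77.7 cm³.
Deposited infill = 0.30 × 77.7, so 23.31 cm³.
Total extruded = 83.3 + 23.31, so 106.61 cm³.
Mass = 106.61 × 1.17, so 124.7337 g.
Cost = 124.7337 g / 1000 × $16.7/kg = $2.08.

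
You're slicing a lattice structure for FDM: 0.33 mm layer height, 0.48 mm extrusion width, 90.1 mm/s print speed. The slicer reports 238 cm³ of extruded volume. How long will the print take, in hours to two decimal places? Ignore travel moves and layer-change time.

4.63 hours

Line area = 0.33 × 0.48, so 0.1584 mm².
Total extruded path = 238000/0.1584 = 1502525.3 mm.
Print-move time: 1502525.3 / 90.1 → 16676.2 s.
That's 16676.2 s → 4.63 hours.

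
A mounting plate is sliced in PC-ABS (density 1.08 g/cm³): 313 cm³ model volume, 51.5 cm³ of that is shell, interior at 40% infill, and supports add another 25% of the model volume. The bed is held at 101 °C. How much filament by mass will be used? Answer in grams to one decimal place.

Infill region = 313 − 51.5 = 261.5 cm³.
Infill volume = 0.40 × 261.5 = 104.6 cm³.
Support = 0.25 × 313 = 78.25 cm³.
Total extruded: 51.5 + 104.6 + 78.25 → 234.35 cm³.
Mass: 234.35 × 1.08 → 253.098 g.

253.1 g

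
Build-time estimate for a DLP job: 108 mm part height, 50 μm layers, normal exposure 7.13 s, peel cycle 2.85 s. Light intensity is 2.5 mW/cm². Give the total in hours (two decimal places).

5.99 hours

Number of layers: 108 / 0.05 → 2160 (rounded up).
Each layer takes = 7.13 + 2.85, so 9.98 s.
Total = 2160 × 9.98 = 21556.8 s = 5.99 hours.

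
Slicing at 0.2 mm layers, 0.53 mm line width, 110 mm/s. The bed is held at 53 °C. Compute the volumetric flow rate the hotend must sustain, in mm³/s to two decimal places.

11.66

Extrusion cross-section = 0.2 × 0.53, so 0.106 mm².
Q = v·A = 110 × 0.106 = 11.66 mm³/s.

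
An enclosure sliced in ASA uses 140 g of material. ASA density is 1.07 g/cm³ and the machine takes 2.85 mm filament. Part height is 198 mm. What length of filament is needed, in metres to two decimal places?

Extruded volume: 140/1.07 = 130.8411 cm³ (130841.1 mm³).
A = π r² = π × 1.425² = 6.3794 mm².
Length = 130841.1 / 6.3794 = 20509.94 mm = 20.51 m.

20.51 m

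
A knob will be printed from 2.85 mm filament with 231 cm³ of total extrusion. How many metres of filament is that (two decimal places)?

A = π r² = π × 1.425² = 6.3794 mm².
L = 231000 mm³ / 6.3794 mm² = 36210.3 mm, i.e. 36.21 m.

36.21 m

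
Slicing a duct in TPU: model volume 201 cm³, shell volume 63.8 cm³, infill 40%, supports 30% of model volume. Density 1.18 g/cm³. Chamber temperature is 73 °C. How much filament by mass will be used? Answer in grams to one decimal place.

Infill region = 201 − 63.8 = 137.2 cm³.
Infill volume = 0.40 × 137.2 = 54.88 cm³.
Support: 0.30 × 201 → 60.3 cm³.
Deposited volume: 63.8 + 54.88 + 60.3 → 178.98 cm³.
Mass = 178.98 × 1.18, so 211.1964 g.

211.2 g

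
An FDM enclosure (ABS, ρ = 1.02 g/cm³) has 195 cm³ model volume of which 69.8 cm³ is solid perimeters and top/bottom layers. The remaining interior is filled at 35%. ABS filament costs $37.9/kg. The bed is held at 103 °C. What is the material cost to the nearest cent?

$4.39

Interior volume: 195 − 69.8 → 125.2 cm³.
Infill deposited = 0.35 × 125.2, so 43.82 cm³.
Total extruded = 69.8 + 43.82 = 113.62 cm³.
Mass = 113.62 × 1.02 = 115.8924 g.
Cost = 115.8924 g / 1000 × $37.9/kg = $4.39.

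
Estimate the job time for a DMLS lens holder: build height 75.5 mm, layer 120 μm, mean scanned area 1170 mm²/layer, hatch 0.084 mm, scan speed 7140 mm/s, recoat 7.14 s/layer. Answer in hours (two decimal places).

Number of layers: 75.5 / 0.12 → 630 (rounded up).
Per-layer scan distance: 1170 / 0.084 → 13928.6 mm.
Scan time per layer = 13928.6 / 7140 = 1.9508 s.
Per-layer time = 1.9508 + 7.14 = 9.0908 s.
Build time = 630 × 9.0908 = 5727.204 s = 1.59 hours.

1.59 hours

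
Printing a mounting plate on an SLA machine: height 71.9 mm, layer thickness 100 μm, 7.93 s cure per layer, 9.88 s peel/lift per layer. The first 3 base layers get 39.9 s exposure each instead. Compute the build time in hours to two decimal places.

Layers = ⌈71.9/0.1⌉ = 719.
Bottom layers: 3 × (39.9 + 9.88) → 149.34 s.
Regular layers = 716 × (7.93 + 9.88), so 12751.96 s.
Sum: 149.34 + 12751.96 = 12901.3 s → 3.58 hours.

3.58 hours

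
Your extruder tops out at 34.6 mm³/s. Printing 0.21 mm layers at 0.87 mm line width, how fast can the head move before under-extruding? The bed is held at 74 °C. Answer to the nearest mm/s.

A = 0.21 × 0.87 = 0.1827 mm².
Max speed = 34.6 / 0.1827 = 189.38 ≈ 189 mm/s.

189 mm/s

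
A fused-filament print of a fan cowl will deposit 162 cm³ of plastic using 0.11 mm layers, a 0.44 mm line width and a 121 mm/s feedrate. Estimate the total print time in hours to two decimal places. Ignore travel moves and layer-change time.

7.68 hours

Extrusion cross-section: 0.11 × 0.44 → 0.0484 mm².
Total extruded path = 162000/0.0484 = 3347107.4 mm.
Print-move time = 3347107.4 / 121 = 27662 s.
In the requested units: 27662 s = 7.68 hours.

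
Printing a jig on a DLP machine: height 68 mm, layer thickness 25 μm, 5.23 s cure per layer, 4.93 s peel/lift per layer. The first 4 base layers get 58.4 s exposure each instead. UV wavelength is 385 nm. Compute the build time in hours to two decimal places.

Layers = ⌈68/0.025⌉ = 2720.
Bottom layers = 4 × (58.4 + 4.93), so 253.32 s.
Normal layers = 2716 × (5.23 + 4.93), so 27594.56 s.
Sum: 253.32 + 27594.56 = 27847.88 s → 7.74 hours.

7.74 hours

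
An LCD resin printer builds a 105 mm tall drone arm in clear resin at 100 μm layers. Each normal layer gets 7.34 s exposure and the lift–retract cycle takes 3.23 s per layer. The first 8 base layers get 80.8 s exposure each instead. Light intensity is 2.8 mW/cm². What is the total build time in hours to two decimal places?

3.25 hours

Layer count = ceil(105 / 0.1) = 1050.
Bottom layers = 8 × (80.8 + 3.23), so 672.24 s.
Regular layers = 1042 × (7.34 + 3.23), so 11013.94 s.
Sum: 672.24 + 11013.94 = 11686.18 s → 3.25 hours.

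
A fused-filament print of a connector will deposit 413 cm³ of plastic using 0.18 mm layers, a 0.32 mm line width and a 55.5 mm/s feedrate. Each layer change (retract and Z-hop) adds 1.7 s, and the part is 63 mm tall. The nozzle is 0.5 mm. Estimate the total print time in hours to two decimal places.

36.05 hours

Bead cross-section = 0.18 × 0.32 = 0.0576 mm².
Path length: 413000 mm³ / 0.0576 mm² → 7170138.9 mm.
Time extruding: 7170138.9 / 55.5 → 129191.7 s.
Layers = ⌈63/0.18⌉ = 350.
Non-print overhead = 350 × 1.7, so 595 s.
Total = 129191.7 + 595 = 129786.7 s = 36.05 hours.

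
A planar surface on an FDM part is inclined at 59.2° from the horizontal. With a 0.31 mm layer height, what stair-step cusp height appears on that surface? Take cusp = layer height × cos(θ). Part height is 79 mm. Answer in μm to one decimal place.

cos(59.2°) = 0.5120, so cusp = 0.31 × 0.5120 = 0.15872 mm → 158.7 μm.

158.7 μm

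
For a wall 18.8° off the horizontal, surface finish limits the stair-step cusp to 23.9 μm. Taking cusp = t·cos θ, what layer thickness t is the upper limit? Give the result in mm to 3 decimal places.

0.025 mm

cos(18.8°) = 0.9466; t_max = 0.0239/0.9466 = 0.025 mm.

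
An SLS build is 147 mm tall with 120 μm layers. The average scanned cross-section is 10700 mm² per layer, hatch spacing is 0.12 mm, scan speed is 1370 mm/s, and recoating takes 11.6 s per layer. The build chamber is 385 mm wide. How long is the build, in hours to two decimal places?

Number of layers: 147 / 0.12 → 1225 (rounded up).
Hatch length per layer = 10700 / 0.12 = 89166.7 mm.
Per-layer scan time = 89166.7 / 1370, so 65.0852 s.
Time per layer: 65.0852 + 11.6 → 76.6852 s.
Total: 1225 × 76.6852 s = 93939.37 s → 26.09 hours.

26.09 hours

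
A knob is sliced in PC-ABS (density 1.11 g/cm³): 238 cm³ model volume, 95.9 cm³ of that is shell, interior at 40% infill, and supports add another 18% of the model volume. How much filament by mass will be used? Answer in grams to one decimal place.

217.1 g

Infill region = 238 − 95.9, so 142.1 cm³.
Infill deposited = 0.40 × 142.1 = 56.84 cm³.
Support = 0.18 × 238, so 42.84 cm³.
Total printed volume = 95.9 + 56.84 + 42.84, so 195.58 cm³.
Mass: 195.58 × 1.11 → 217.0938 g.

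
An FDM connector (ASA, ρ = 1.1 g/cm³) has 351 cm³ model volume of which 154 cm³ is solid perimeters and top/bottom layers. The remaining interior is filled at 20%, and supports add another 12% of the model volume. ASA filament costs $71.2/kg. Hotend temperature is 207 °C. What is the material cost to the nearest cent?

Infill region = 351 − 154 = 197 cm³.
Infill volume = 0.20 × 197 = 39.4 cm³.
Support = 0.12 × 351, so 42.12 cm³.
Deposited volume: 154 + 39.4 + 42.12 → 235.52 cm³.
Mass = 235.52 × 1.1 = 259.072 g.
Cost = 259.072 g / 1000 × $71.2/kg = $18.45.

$18.45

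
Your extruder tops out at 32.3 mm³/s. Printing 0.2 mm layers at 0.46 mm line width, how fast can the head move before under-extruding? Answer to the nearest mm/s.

Extrusion cross-section: 0.2 × 0.46 → 0.092 mm².
v_max = Q/A = 32.3/0.092 = 351.09 mm/s → 351 mm/s.

351 mm/s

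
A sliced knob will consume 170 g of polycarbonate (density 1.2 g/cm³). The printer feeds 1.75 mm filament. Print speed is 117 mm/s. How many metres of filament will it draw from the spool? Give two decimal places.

Extruded volume: 170/1.2 = 141.6667 cm³ (141666.7 mm³).
A = π r² = π × 0.875² = 2.4053 mm².
L = V/A = 141666.7/2.4053 = 58897.73 mm → 58.90 m.

58.90 m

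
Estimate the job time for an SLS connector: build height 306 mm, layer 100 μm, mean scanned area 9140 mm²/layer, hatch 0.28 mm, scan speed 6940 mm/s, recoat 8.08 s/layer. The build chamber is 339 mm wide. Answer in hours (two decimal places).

10.87 hours

Number of layers: 306 / 0.1 → 3060 (rounded up).
Hatch length per layer = 9140 / 0.28 = 32642.9 mm.
Scan time per layer = 32642.9 / 6940 = 4.7036 s.
Time per layer: 4.7036 + 8.08 → 12.7836 s.
Total: 3060 × 12.7836 s = 39117.816 s → 10.87 hours.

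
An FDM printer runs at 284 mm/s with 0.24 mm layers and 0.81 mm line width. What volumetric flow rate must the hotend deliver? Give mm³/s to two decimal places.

55.21

Bead cross-section: 0.24 × 0.81 → 0.1944 mm².
Volumetric flow = 284 × 0.1944 = 55.21 mm³/s.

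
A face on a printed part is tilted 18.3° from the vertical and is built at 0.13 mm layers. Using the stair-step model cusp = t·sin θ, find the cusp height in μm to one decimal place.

Cusp = layer height × sin(18.3°) = 0.13 × 0.3140 = 0.04082 mm = 40.8 μm.

40.8 μm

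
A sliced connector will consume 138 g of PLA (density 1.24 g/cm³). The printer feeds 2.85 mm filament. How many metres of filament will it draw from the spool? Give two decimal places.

17.45 m

Volume = 138 g / 1.24 g·cm⁻³ = 111.2903 cm³ = 111290.3 mm³.
Filament cross-section = π × (2.85/2)² = 6.3794 mm².
L = V/A = 111290.3/6.3794 = 17445.26 mm → 17.45 m.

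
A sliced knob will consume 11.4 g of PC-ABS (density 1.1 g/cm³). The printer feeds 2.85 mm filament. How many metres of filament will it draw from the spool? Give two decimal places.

1.62 m

Extruded volume: 11.4/1.1 = 10.3636 cm³ (10363.6 mm³).
Filament cross-section = π × (2.85/2)² = 6.3794 mm².
Length = 10363.6 / 6.3794 = 1624.54 mm = 1.62 m.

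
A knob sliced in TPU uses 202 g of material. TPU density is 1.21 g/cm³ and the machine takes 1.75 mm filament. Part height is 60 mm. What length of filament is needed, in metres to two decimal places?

Extruded volume: 202/1.21 = 166.9421 cm³ (166942.1 mm³).
Filament cross-section = π × (1.75/2)² = 2.4053 mm².
L = V/A = 166942.1/2.4053 = 69405.94 mm → 69.41 m.

69.41 m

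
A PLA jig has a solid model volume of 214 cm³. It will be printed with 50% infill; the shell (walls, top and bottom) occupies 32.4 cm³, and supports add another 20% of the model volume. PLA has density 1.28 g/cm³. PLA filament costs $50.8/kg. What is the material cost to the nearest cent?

$10.79

Interior volume: 214 − 32.4 → 181.6 cm³.
Infill volume: 0.50 × 181.6 → 90.8 cm³.
Support: 0.20 × 214 → 42.8 cm³.
Total printed volume: 32.4 + 90.8 + 42.8 → 166 cm³.
Mass: 166 × 1.28 → 212.48 g.
At $50.8/kg: 212.48/1000 × 50.8 = $10.79.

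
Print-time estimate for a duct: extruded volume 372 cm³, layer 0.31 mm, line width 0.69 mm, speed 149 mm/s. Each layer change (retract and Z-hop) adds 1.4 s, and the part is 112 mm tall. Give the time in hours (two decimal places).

3.38 hours

Bead cross-section = 0.31 × 0.69, so 0.2139 mm².
Path length: 372000 mm³ / 0.2139 mm² → 1739130.4 mm.
Time extruding = 1739130.4 / 149, so 11672 s.
Layer count = ceil(112 / 0.31) = 362.
Layer-change overhead = 362 × 1.4, so 506.8 s.
Total = 11672 + 506.8 = 12178.8 s = 3.38 hours.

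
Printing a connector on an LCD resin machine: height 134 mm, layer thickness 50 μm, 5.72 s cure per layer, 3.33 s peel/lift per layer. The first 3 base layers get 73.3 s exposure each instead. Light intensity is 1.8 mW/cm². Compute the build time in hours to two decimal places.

Number of layers: 134 / 0.05 → 2680 (rounded up).
Bottom layers: 3 × (73.3 + 3.33) → 229.89 s.
Normal layers = 2677 × (5.72 + 3.33), so 24226.85 s.
Sum: 229.89 + 24226.85 = 24456.74 s → 6.79 hours.

6.79 hours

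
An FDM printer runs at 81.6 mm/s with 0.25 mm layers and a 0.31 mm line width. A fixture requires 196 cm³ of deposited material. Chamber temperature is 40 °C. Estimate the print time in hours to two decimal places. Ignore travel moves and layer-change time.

Extrusion cross-section = 0.25 × 0.31 = 0.0775 mm².
Total extruded path = 196000/0.0775 = 2529032.3 mm.
Print-move time: 2529032.3 / 81.6 → 30993 s.
In the requested units: 30993 s = 8.61 hours.

8.61 hours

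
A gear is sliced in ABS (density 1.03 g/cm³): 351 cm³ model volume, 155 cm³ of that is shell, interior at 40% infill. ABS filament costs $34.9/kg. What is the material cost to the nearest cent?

$8.39

Infill region: 351 − 155 → 196 cm³.
Infill deposited = 0.40 × 196 = 78.4 cm³.
Deposited volume: 155 + 78.4 → 233.4 cm³.
Mass = 233.4 × 1.03, so 240.402 g.
At $34.9/kg: 240.402/1000 × 34.9 = $8.39.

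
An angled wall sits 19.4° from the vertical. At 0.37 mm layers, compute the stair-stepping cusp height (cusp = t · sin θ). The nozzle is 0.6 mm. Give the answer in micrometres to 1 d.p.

sin(19.4°) = 0.3322, so cusp = 0.37 × 0.3322 = 0.122914 mm → 122.9 μm.

122.9 μm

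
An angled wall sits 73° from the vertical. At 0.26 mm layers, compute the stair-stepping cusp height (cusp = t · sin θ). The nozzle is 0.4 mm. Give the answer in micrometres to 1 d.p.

248.6 μm

h_c = t·sin θ = 0.26 × 0.9563 = 0.248638 mm (248.6 μm).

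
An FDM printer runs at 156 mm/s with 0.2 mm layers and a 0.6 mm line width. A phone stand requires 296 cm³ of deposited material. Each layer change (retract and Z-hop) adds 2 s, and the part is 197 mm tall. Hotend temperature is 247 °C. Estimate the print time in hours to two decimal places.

Extrusion cross-section = 0.2 × 0.6, so 0.12 mm².
Total extruded path = 296000/0.12 = 2466666.7 mm.
Print-move time = 2466666.7 / 156 = 15812 s.
Layers = ⌈197/0.2⌉ = 985.
Z-hop total: 985 × 2 → 1970 s.
Total = 15812 + 1970 = 17782 s = 4.94 hours.

4.94 hours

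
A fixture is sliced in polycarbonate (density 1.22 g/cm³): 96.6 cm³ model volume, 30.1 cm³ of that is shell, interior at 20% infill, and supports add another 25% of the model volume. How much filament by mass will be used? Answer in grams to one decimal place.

82.4 g

Infill region = 96.6 − 30.1, so 66.5 cm³.
Infill volume: 0.20 × 66.5 → 13.3 cm³.
Support: 0.25 × 96.6 → 24.15 cm³.
Total extruded = 30.1 + 13.3 + 24.15, so 67.55 cm³.
Mass = 67.55 × 1.22 = 82.411 g.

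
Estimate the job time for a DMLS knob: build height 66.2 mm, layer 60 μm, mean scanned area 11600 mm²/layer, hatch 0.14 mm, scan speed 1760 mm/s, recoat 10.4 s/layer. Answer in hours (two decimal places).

17.63 hours

Layers = ⌈66.2/0.06⌉ = 1104.
Per-layer scan distance = 11600 / 0.14 = 82857.1 mm.
Scan time per layer: 82857.1 / 1760 → 47.0779 s.
Per-layer time: 47.0779 + 10.4 → 57.4779 s.
Total: 1104 × 57.4779 s = 63455.6016 s → 17.63 hours.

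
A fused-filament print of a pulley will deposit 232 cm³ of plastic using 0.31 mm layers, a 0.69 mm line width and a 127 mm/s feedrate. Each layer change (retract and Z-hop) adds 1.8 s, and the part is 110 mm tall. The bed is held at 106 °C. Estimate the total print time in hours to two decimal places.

Line area = 0.31 × 0.69 = 0.2139 mm².
Toolpath length = 232 cm³ / 0.2139 mm² = 232000 / 0.2139 = 1084619 mm.
Print-move time = 1084619 / 127 = 8540.3 s.
Layers = ⌈110/0.31⌉ = 355.
Z-hop total = 355 × 1.8, so 639 s.
Total = 8540.3 + 639 = 9179.3 s = 2.55 hours.

2.55 hours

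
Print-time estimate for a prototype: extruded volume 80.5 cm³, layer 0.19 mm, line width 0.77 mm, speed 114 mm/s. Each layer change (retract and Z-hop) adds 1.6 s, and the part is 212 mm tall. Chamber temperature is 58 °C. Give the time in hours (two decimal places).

1.84 hours

Line area = 0.19 × 0.77, so 0.1463 mm².
Path length: 80500 mm³ / 0.1463 mm² → 550239.2 mm.
Time extruding: 550239.2 / 114 → 4826.7 s.
Number of layers: 212 / 0.19 → 1116 (rounded up).
Non-print overhead = 1116 × 1.6, so 1785.6 s.
Total = 4826.7 + 1785.6 = 6612.3 s = 1.84 hours.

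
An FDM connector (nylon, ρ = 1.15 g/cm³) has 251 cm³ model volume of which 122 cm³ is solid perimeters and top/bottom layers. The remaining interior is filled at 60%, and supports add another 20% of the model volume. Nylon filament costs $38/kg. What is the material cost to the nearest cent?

Interior volume: 251 − 122 → 129 cm³.
Infill volume = 0.60 × 129, so 77.4 cm³.
Support = 0.20 × 251, so 50.2 cm³.
Total printed volume = 122 + 77.4 + 50.2, so 249.6 cm³.
Mass: 249.6 × 1.15 → 287.04 g.
At $38/kg: 287.04/1000 × 38 = $10.91.

$10.91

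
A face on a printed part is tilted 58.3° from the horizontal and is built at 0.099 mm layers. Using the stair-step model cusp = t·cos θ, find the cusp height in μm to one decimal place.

52.0 μm

h_c = t·cos θ = 0.099 × 0.5255 = 0.052025 mm (52.0 μm).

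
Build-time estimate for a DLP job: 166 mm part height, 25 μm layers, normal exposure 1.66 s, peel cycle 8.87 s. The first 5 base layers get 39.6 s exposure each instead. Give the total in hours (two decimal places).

19.47 hours

Layer count = ceil(166 / 0.025) = 6640.
Burn-in layers = 5 × (39.6 + 8.87), so 242.35 s.
Remaining layers: 6635 × (1.66 + 8.87) → 69866.55 s.
Sum: 242.35 + 69866.55 = 70108.9 s → 19.47 hours.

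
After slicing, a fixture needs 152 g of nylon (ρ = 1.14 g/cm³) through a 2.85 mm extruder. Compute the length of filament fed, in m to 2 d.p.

20.90 m

Extruded volume: 152/1.14 = 133.3333 cm³ (133333.3 mm³).
Cross-section of 2.85 mm filament: π·(2.85/2)² = 6.3794 mm².
L = V/A = 133333.3/6.3794 = 20900.6 mm → 20.90 m.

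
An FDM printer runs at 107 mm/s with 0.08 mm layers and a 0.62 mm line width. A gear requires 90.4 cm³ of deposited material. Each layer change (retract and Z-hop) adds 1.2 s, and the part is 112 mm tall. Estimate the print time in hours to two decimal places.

5.20 hours

Extrusion cross-section: 0.08 × 0.62 → 0.0496 mm².
Toolpath length = 90.4 cm³ / 0.0496 mm² = 90400 / 0.0496 = 1822580.6 mm.
Print-move time = 1822580.6 / 107 = 17033.5 s.
Layers = ⌈112/0.08⌉ = 1400.
Layer-change overhead = 1400 × 1.2, so 1680 s.
Total = 17033.5 + 1680 = 18713.5 s = 5.20 hours.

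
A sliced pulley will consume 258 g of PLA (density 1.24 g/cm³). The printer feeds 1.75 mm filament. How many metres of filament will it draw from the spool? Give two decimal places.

Volume = 258 g / 1.24 g·cm⁻³ = 208.0645 cm³ = 208064.5 mm³.
Filament cross-section = π × (1.75/2)² = 2.4053 mm².
L = V/A = 208064.5/2.4053 = 86502.52 mm → 86.50 m.

86.50 m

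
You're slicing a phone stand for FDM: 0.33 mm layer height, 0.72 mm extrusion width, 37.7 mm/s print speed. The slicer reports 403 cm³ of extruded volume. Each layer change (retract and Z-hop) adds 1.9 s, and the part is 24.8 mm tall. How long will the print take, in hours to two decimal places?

Extrusion cross-section = 0.33 × 0.72 = 0.2376 mm².
Total extruded path = 403000/0.2376 = 1696127.9 mm.
Time extruding: 1696127.9 / 37.7 → 44990.1 s.
Layers = ⌈24.8/0.33⌉ = 76.
Layer-change overhead: 76 × 1.9 → 144.4 s.
Total = 44990.1 + 144.4 = 45134.5 s = 12.54 hours.

12.54 hours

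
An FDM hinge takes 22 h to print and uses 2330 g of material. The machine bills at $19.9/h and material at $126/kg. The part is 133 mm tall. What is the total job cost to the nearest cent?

$731.38

Time charge = 19.9 × 22 = $437.80.
Feedstock cost: 126 × 2330/1000 → $293.58.
Total = 437.80 + 293.58 = $731.38.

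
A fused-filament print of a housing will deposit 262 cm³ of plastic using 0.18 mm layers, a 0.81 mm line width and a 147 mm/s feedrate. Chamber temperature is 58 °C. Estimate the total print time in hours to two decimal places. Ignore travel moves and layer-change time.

Extrusion cross-section: 0.18 × 0.81 → 0.1458 mm².
Toolpath length = 262 cm³ / 0.1458 mm² = 262000 / 0.1458 = 1796982.2 mm.
Print-move time = 1796982.2 / 147, so 12224.4 s.
Converting: 12224.4 s = 3.40 hours.

3.40 hours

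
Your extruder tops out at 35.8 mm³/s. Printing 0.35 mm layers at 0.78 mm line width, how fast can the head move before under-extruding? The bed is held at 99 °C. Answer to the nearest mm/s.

A = 0.35 × 0.78, so 0.273 mm².
v_max = Q/A = 35.8/0.273 = 131.14 mm/s → 131 mm/s.

131 mm/s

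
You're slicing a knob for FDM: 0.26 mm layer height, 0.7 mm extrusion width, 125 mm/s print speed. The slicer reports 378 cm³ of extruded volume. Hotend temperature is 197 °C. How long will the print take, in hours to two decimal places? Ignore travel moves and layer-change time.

Line area: 0.26 × 0.7 → 0.182 mm².
Path length: 378000 mm³ / 0.182 mm² → 2076923.1 mm.
Extrusion time: 2076923.1 / 125 → 16615.4 s.
Converting: 16615.4 s = 4.62 hours.

4.62 hours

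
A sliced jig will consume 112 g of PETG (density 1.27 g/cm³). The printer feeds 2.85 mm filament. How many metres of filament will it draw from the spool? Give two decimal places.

Volume = 112 g / 1.27 g·cm⁻³ = 88.189 cm³ = 88189 mm³.
Cross-section of 2.85 mm filament: π·(2.85/2)² = 6.3794 mm².
L = V/A = 88189/6.3794 = 13824.03 mm → 13.82 m.

13.82 m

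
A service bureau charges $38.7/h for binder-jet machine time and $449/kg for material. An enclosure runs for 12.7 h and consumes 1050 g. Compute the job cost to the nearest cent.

$962.94

Machine-time cost: 38.7 × 12.7 → $491.49.
Material charge = 449 × 1050/1000, so $471.45.
Job cost: 491.49 + 471.45 = $962.94.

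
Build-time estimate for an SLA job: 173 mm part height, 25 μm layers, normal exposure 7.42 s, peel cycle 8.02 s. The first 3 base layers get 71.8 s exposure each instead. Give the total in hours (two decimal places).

Number of layers: 173 / 0.025 → 6920 (rounded up).
Bottom layers: 3 × (71.8 + 8.02) → 239.46 s.
Remaining layers = 6917 × (7.42 + 8.02) = 106798.48 s.
Total = 239.46 + 106798.48 = 107037.94 s = 29.73 hours.

29.73 hours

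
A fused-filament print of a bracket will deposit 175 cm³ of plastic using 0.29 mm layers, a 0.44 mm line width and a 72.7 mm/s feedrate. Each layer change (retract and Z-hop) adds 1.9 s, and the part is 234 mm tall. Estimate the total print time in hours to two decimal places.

5.67 hours

Extrusion cross-section = 0.29 × 0.44 = 0.1276 mm².
Total extruded path = 175000/0.1276 = 1371473.4 mm.
Time extruding = 1371473.4 / 72.7, so 18864.8 s.
Layers = ⌈234/0.29⌉ = 807.
Layer-change overhead = 807 × 1.9, so 1533.3 s.
Total = 18864.8 + 1533.3 = 20398.1 s = 5.67 hours.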